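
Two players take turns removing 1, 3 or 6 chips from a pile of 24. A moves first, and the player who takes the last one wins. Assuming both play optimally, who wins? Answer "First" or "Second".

Mark each pile size as W (mover wins) or L (mover loses):
i:   0  1  2  3  4  5  6  7  8  9 10 11 12 13 14 15 16 17 18 19 20 21 22 23 24
     L  W  L  W  L  W  W  W  W  L  W  L  W  L  W  W  W  W  L  W  L  W  L  W  W
Position 24 is W, so the first player wins.

First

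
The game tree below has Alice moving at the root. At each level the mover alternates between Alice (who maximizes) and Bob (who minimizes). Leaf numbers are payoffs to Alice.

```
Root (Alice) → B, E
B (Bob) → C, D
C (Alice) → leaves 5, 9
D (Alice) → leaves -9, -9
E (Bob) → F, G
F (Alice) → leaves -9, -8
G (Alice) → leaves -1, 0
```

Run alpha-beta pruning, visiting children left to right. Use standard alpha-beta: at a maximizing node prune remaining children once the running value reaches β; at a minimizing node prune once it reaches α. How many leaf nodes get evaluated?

C [α=-∞,β=+∞]: v=9
D [α=-∞,β=9]: v=-9
B [α=-∞,β=+∞]: v=-9
F [α=-9,β=+∞]: v=-8
G [α=-9,β=-8]: v=-1 after child 1 ≥ β → β-cutoff, skip 1
E [α=-9,β=+∞]: v=-8
Root [α=-∞,β=+∞]: v=-8
Leaves evaluated: 7 of 8.

7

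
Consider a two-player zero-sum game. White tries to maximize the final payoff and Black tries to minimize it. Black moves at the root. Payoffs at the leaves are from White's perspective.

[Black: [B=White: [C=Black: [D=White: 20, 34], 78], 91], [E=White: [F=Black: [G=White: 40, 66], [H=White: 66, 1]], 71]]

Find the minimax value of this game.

D (White): max(20, 34) = 34
C (Black): min(34, 78) = 34
B (White): max(34, 91) = 91
G (White): max(40, 66) = 66
H (White): max(66, 1) = 66
F (Black): min(66, 66) = 66
E (White): max(66, 71) = 71
Root (Black): min(91, 71) = 71

71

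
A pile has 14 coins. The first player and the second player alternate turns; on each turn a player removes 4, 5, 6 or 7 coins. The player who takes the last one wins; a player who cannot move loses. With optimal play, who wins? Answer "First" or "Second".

Second

Compute winning (W) and losing (L) positions by backward induction:
i:   0  1  2  3  4  5  6  7  8  9 10 11 12 13 14
     L  L  L  L  W  W  W  W  W  W  W  L  L  L  L
Position 14 is L, so the second player wins.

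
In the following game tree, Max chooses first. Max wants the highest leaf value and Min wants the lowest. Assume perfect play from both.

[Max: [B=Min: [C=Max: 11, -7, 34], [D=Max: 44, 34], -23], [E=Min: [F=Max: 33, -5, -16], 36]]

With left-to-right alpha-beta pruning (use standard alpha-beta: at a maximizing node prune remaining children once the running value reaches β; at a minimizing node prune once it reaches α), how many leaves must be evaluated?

9

C [α=-∞,β=+∞]: v=34
D [α=-∞,β=34]: v=44 after child 1 ≥ β → β-cutoff, skip 1
B [α=-∞,β=+∞]: v=-23
F [α=-23,β=+∞]: v=33
E [α=-23,β=+∞]: v=33
Root [α=-∞,β=+∞]: v=33
Leaves evaluated: 9 of 10.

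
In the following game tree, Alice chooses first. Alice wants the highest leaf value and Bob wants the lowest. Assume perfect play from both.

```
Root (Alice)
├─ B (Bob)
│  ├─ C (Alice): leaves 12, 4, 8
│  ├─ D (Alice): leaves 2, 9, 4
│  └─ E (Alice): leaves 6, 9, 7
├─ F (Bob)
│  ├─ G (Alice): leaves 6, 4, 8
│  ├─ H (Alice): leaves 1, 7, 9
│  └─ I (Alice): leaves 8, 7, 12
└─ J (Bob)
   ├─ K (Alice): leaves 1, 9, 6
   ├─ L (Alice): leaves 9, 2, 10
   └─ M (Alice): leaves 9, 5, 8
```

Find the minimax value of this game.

9

C (Alice): max(12, 4, 8) = 12
D (Alice): max(2, 9, 4) = 9
E (Alice): max(6, 9, 7) = 9
B (Bob): min(12, 9, 9) = 9
G (Alice): max(6, 4, 8) = 8
H (Alice): max(1, 7, 9) = 9
I (Alice): max(8, 7, 12) = 12
F (Bob): min(8, 9, 12) = 8
K (Alice): max(1, 9, 6) = 9
L (Alice): max(9, 2, 10) = 10
M (Alice): max(9, 5, 8) = 9
J (Bob): min(9, 10, 9) = 9
Root (Alice): max(9, 8, 9) = 9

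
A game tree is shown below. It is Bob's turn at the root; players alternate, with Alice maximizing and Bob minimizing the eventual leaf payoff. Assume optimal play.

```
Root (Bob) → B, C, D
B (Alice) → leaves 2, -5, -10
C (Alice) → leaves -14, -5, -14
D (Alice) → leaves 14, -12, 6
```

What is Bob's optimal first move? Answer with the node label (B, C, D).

C

B (Alice): max(2, -5, -10) = 2
C (Alice): max(-14, -5, -14) = -5
D (Alice): max(14, -12, 6) = 14
Root (Bob): min(2, -5, 14) = -5
Bob picks the child with the lowest value: C (value -5).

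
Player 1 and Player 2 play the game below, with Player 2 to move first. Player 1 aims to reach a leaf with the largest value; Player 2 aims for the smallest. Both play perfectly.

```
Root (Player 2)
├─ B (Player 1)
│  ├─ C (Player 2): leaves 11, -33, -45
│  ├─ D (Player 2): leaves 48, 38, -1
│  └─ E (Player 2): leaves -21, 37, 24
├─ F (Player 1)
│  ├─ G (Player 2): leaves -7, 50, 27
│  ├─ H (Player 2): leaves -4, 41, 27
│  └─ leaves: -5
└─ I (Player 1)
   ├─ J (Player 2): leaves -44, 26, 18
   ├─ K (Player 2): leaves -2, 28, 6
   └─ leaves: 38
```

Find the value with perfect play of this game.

C (Player 2): min(11, -33, -45) = -45
D (Player 2): min(48, 38, -1) = -1
E (Player 2): min(-21, 37, 24) = -21
B (Player 1): max(-45, -1, -21) = -1
G (Player 2): min(-7, 50, 27) = -7
H (Player 2): min(-4, 41, 27) = -4
F (Player 1): max(-7, -4, -5) = -4
J (Player 2): min(-44, 26, 18) = -44
K (Player 2): min(-2, 28, 6) = -2
I (Player 1): max(-44, -2, 38) = 38
Root (Player 2): min(-1, -4, 38) = -4

-4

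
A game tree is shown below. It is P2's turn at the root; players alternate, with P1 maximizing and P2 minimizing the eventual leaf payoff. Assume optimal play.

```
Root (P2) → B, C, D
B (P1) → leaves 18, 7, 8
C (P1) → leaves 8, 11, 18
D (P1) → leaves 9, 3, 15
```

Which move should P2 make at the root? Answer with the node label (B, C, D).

D

B (P1): max(18, 7, 8) = 18
C (P1): max(8, 11, 18) = 18
D (P1): max(9, 3, 15) = 15
Root (P2): min(18, 18, 15) = 15
P2 picks the child with the lowest value: D (value 15).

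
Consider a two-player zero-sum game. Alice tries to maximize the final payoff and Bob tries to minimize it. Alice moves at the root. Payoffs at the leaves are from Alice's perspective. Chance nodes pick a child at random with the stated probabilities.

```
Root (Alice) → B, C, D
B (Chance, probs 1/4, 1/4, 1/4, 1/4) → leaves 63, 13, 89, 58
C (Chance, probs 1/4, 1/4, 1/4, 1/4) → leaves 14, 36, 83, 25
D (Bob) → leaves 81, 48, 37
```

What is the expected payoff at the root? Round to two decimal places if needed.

55.75

B (Chance): 1/4·63 + 1/4·13 + 1/4·89 + 1/4·58 = 55.75
C (Chance): 1/4·14 + 1/4·36 + 1/4·83 + 1/4·25 = 39.5
D (Bob): min(81, 48, 37) = 37
Root (Alice): max(55.75, 39.5, 37) = 55.75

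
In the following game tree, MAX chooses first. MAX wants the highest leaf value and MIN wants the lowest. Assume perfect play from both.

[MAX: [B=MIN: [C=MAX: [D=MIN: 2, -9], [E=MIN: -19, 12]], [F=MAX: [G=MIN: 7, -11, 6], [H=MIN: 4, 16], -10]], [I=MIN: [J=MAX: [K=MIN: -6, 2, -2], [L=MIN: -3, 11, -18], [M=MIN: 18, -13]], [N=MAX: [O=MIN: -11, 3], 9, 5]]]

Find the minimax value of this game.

D (MIN): min(2, -9) = -9
E (MIN): min(-19, 12) = -19
C (MAX): max(-9, -19) = -9
G (MIN): min(7, -11, 6) = -11
H (MIN): min(4, 16) = 4
F (MAX): max(-11, 4, -10) = 4
B (MIN): min(-9, 4) = -9
K (MIN): min(-6, 2, -2) = -6
L (MIN): min(-3, 11, -18) = -18
M (MIN): min(18, -13) = -13
J (MAX): max(-6, -18, -13) = -6
O (MIN): min(-11, 3) = -11
N (MAX): max(-11, 9, 5) = 9
I (MIN): min(-6, 9) = -6
Root (MAX): max(-9, -6) = -6

-6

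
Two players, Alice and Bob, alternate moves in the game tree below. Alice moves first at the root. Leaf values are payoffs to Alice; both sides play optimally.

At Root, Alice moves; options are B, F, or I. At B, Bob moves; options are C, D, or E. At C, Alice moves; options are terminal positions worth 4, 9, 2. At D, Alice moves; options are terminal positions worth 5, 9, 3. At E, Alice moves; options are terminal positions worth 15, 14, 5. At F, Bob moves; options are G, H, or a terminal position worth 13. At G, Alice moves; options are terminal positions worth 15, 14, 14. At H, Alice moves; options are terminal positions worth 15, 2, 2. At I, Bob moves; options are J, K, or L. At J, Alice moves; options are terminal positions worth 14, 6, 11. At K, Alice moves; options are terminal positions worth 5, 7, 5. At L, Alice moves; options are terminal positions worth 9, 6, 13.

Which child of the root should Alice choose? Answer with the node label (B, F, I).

F

C (Alice): max(4, 9, 2) = 9
D (Alice): max(5, 9, 3) = 9
E (Alice): max(15, 14, 5) = 15
B (Bob): min(9, 9, 15) = 9
G (Alice): max(15, 14, 14) = 15
H (Alice): max(15, 2, 2) = 15
F (Bob): min(15, 15, 13) = 13
J (Alice): max(14, 6, 11) = 14
K (Alice): max(5, 7, 5) = 7
L (Alice): max(9, 6, 13) = 13
I (Bob): min(14, 7, 13) = 7
Root (Alice): max(9, 13, 7) = 13
Alice picks the child with the highest value: F (value 13).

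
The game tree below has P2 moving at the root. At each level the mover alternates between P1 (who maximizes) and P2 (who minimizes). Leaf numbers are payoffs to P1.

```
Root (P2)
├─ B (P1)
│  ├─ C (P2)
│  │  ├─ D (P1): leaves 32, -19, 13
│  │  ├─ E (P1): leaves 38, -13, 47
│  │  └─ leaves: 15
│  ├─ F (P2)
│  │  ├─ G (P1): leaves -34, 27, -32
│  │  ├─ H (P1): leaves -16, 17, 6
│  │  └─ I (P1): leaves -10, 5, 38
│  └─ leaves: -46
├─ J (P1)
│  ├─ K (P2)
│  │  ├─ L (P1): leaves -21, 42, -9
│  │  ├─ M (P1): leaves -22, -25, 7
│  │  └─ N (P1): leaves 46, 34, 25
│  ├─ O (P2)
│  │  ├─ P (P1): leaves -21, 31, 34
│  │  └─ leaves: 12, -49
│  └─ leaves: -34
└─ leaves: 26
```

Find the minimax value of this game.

D (P1): max(32, -19, 13) = 32
E (P1): max(38, -13, 47) = 47
C (P2): min(32, 47, 15) = 15
G (P1): max(-34, 27, -32) = 27
H (P1): max(-16, 17, 6) = 17
I (P1): max(-10, 5, 38) = 38
F (P2): min(27, 17, 38) = 17
B (P1): max(15, 17, -46) = 17
L (P1): max(-21, 42, -9) = 42
M (P1): max(-22, -25, 7) = 7
N (P1): max(46, 34, 25) = 46
K (P2): min(42, 7, 46) = 7
P (P1): max(-21, 31, 34) = 34
O (P2): min(34, 12, -49) = -49
J (P1): max(7, -49, -34) = 7
Root (P2): min(17, 7, 26) = 7

7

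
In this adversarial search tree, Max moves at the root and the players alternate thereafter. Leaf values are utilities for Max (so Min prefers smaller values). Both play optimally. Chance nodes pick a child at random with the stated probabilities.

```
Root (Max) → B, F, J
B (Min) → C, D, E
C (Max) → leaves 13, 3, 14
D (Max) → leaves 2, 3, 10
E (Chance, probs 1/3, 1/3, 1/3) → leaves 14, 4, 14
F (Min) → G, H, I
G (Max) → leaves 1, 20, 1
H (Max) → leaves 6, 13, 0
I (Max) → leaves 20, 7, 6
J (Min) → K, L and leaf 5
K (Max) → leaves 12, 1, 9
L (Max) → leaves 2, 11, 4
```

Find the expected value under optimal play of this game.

13

C (Max): max(13, 3, 14) = 14
D (Max): max(2, 3, 10) = 10
E (Chance): 1/3·14 + 1/3·4 + 1/3·14 = 10.67
B (Min): min(14, 10, 10.67) = 10
G (Max): max(1, 20, 1) = 20
H (Max): max(6, 13, 0) = 13
I (Max): max(20, 7, 6) = 20
F (Min): min(20, 13, 20) = 13
K (Max): max(12, 1, 9) = 12
L (Max): max(2, 11, 4) = 11
J (Min): min(12, 11, 5) = 5
Root (Max): max(10, 13, 5) = 13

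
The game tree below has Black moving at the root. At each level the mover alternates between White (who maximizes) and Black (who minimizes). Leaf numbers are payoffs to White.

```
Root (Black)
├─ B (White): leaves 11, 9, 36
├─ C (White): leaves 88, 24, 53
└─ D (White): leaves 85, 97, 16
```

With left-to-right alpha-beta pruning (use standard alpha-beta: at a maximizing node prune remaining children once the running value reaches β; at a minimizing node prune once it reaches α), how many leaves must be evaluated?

5

B [α=-∞,β=+∞]: v=36
C [α=-∞,β=36]: v=88 after child 1 ≥ β → β-cutoff, skip 2
D [α=-∞,β=36]: v=85 after child 1 ≥ β → β-cutoff, skip 2
Root [α=-∞,β=+∞]: v=36
Leaves evaluated: 5 of 9.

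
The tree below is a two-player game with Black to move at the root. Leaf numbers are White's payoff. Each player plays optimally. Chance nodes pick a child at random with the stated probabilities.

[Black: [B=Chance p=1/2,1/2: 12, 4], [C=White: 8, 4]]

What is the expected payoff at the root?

B (Chance): 1/2·12 + 1/2·4 = 8
C (White): max(8, 4) = 8
Root (Black): min(8, 8) = 8

8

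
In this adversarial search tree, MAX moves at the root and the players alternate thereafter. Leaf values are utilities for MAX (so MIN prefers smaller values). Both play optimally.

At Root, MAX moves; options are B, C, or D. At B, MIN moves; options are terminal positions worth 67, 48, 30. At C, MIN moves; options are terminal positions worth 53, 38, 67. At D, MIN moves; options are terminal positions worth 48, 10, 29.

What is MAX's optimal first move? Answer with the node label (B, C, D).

B (MIN): min(67, 48, 30) = 30
C (MIN): min(53, 38, 67) = 38
D (MIN): min(48, 10, 29) = 10
Root (MAX): max(30, 38, 10) = 38
MAX picks the child with the highest value: C (value 38).

C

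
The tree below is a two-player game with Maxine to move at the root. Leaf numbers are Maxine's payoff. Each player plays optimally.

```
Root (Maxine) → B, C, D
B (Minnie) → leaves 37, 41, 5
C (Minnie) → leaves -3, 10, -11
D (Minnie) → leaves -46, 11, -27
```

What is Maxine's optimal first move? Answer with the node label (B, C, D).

B

B (Minnie): min(37, 41, 5) = 5
C (Minnie): min(-3, 10, -11) = -11
D (Minnie): min(-46, 11, -27) = -46
Root (Maxine): max(5, -11, -46) = 5
Maxine picks the child with the highest value: B (value 5).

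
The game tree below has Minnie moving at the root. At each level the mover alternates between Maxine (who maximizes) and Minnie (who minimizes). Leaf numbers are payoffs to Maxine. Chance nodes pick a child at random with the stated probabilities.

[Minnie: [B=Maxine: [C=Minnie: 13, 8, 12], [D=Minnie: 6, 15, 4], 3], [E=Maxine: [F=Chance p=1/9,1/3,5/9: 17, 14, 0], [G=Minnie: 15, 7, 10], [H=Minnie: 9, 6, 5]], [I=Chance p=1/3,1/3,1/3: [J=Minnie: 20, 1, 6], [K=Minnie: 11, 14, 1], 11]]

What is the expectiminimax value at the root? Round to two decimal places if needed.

4.33

C (Minnie): min(13, 8, 12) = 8
D (Minnie): min(6, 15, 4) = 4
B (Maxine): max(8, 4, 3) = 8
F (Chance): 1/9·17 + 1/3·14 + 5/9·0 = 6.56
G (Minnie): min(15, 7, 10) = 7
H (Minnie): min(9, 6, 5) = 5
E (Maxine): max(6.56, 7, 5) = 7
J (Minnie): min(20, 1, 6) = 1
K (Minnie): min(11, 14, 1) = 1
I (Chance): 1/3·1 + 1/3·1 + 1/3·11 = 4.33
Root (Minnie): min(8, 7, 4.33) = 4.33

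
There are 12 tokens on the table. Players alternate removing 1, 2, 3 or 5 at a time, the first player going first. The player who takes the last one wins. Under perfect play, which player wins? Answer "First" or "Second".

W/L table (W = player to move can force a win):
i:   0  1  2  3  4  5  6  7  8  9 10 11 12
     L  W  W  W  L  W  W  W  L  W  W  W  L
Position 12 is L, so the second player wins.

Second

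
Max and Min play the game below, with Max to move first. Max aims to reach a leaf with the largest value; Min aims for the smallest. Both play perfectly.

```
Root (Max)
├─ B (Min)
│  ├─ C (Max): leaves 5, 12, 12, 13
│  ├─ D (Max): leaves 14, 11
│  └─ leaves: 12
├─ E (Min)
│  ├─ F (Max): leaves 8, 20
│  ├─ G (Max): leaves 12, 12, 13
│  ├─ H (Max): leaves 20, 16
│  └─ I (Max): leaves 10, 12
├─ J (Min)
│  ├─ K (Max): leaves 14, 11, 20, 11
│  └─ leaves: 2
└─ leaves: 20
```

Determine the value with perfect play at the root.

20

C (Max): max(5, 12, 12, 13) = 13
D (Max): max(14, 11) = 14
B (Min): min(13, 14, 12) = 12
F (Max): max(8, 20) = 20
G (Max): max(12, 12, 13) = 13
H (Max): max(20, 16) = 20
I (Max): max(10, 12) = 12
E (Min): min(20, 13, 20, 12) = 12
K (Max): max(14, 11, 20, 11) = 20
J (Min): min(20, 2) = 2
Root (Max): max(12, 12, 2, 20) = 20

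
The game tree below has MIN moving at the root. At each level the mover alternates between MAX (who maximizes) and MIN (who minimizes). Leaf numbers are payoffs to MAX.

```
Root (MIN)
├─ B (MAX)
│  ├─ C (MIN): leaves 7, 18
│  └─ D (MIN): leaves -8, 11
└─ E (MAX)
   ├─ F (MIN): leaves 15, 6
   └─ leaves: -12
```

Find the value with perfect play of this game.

6

C (MIN): min(7, 18) = 7
D (MIN): min(-8, 11) = -8
B (MAX): max(7, -8) = 7
F (MIN): min(15, 6) = 6
E (MAX): max(6, -12) = 6
Root (MIN): min(7, 6) = 6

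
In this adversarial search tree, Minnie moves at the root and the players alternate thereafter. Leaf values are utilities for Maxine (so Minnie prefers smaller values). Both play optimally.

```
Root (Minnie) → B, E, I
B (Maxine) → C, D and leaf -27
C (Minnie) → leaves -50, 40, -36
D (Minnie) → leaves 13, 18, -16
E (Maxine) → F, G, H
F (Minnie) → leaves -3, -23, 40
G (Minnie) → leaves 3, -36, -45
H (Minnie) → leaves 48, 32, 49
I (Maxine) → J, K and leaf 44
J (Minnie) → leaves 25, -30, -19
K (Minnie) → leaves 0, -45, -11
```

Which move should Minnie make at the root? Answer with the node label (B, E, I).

B

C (Minnie): min(-50, 40, -36) = -50
D (Minnie): min(13, 18, -16) = -16
B (Maxine): max(-50, -16, -27) = -16
F (Minnie): min(-3, -23, 40) = -23
G (Minnie): min(3, -36, -45) = -45
H (Minnie): min(48, 32, 49) = 32
E (Maxine): max(-23, -45, 32) = 32
J (Minnie): min(25, -30, -19) = -30
K (Minnie): min(0, -45, -11) = -45
I (Maxine): max(-30, -45, 44) = 44
Root (Minnie): min(-16, 32, 44) = -16
Minnie picks the child with the lowest value: B (value -16).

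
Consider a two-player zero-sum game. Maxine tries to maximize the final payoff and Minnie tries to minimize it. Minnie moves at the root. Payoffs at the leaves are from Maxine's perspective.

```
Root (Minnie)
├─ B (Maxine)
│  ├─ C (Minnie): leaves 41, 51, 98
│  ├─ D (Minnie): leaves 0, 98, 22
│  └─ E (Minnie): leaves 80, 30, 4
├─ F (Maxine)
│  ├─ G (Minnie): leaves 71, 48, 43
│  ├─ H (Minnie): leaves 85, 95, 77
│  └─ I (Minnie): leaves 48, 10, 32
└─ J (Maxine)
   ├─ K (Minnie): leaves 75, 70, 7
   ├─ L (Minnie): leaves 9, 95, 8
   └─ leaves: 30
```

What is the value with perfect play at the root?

C (Minnie): min(41, 51, 98) = 41
D (Minnie): min(0, 98, 22) = 0
E (Minnie): min(80, 30, 4) = 4
B (Maxine): max(41, 0, 4) = 41
G (Minnie): min(71, 48, 43) = 43
H (Minnie): min(85, 95, 77) = 77
I (Minnie): min(48, 10, 32) = 10
F (Maxine): max(43, 77, 10) = 77
K (Minnie): min(75, 70, 7) = 7
L (Minnie): min(9, 95, 8) = 8
J (Maxine): max(7, 8, 30) = 30
Root (Minnie): min(41, 77, 30) = 30

30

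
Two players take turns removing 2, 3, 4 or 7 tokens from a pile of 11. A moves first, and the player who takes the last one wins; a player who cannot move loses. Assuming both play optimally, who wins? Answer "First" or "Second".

i:   0  1  2  3  4  5  6  7  8  9 10 11
     L  L  W  W  W  W  L  W  W  W  W  L
Position 11 is L, so the second player wins.

Second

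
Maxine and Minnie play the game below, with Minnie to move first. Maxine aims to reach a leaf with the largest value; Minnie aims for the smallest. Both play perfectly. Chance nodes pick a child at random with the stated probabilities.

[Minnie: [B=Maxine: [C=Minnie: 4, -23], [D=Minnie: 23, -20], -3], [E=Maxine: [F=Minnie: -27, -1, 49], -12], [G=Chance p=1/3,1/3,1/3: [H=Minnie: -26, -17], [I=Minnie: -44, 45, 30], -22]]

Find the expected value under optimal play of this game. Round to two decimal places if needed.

C (Minnie): min(4, -23) = -23
D (Minnie): min(23, -20) = -20
B (Maxine): max(-23, -20, -3) = -3
F (Minnie): min(-27, -1, 49) = -27
E (Maxine): max(-27, -12) = -12
H (Minnie): min(-26, -17) = -26
I (Minnie): min(-44, 45, 30) = -44
G (Chance): 1/3·-26 + 1/3·-44 + 1/3·-22 = -30.67
Root (Minnie): min(-3, -12, -30.67) = -30.67

-30.67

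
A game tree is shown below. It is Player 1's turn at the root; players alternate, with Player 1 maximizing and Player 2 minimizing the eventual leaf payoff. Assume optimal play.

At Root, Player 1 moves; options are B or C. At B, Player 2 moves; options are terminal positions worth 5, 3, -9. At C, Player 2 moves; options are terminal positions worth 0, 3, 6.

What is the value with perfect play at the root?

0

B (Player 2): min(5, 3, -9) = -9
C (Player 2): min(0, 3, 6) = 0
Root (Player 1): max(-9, 0) = 0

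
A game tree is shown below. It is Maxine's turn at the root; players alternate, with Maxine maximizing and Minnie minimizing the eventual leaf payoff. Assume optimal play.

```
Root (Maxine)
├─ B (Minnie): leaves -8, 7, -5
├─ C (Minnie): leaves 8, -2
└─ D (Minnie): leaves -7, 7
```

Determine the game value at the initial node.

-2

B (Minnie): min(-8, 7, -5) = -8
C (Minnie): min(8, -2) = -2
D (Minnie): min(-7, 7) = -7
Root (Maxine): max(-8, -2, -7) = -2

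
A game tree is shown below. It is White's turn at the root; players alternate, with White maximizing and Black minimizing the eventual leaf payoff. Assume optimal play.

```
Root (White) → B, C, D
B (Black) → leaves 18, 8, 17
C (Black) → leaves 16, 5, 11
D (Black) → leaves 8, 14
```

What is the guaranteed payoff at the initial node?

B (Black): min(18, 8, 17) = 8
C (Black): min(16, 5, 11) = 5
D (Black): min(8, 14) = 8
Root (White): max(8, 5, 8) = 8

8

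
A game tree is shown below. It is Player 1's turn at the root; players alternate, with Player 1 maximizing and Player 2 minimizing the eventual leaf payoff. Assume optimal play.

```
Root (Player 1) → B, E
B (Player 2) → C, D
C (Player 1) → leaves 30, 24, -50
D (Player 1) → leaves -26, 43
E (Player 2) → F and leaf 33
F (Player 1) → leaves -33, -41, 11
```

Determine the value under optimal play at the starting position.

30

C (Player 1): max(30, 24, -50) = 30
D (Player 1): max(-26, 43) = 43
B (Player 2): min(30, 43) = 30
F (Player 1): max(-33, -41, 11) = 11
E (Player 2): min(11, 33) = 11
Root (Player 1): max(30, 11) = 30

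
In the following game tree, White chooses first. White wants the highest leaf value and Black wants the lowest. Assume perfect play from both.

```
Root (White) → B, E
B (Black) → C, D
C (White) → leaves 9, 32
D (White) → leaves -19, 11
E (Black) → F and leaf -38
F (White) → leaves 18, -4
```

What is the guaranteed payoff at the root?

11

C (White): max(9, 32) = 32
D (White): max(-19, 11) = 11
B (Black): min(32, 11) = 11
F (White): max(18, -4) = 18
E (Black): min(18, -38) = -38
Root (White): max(11, -38) = 11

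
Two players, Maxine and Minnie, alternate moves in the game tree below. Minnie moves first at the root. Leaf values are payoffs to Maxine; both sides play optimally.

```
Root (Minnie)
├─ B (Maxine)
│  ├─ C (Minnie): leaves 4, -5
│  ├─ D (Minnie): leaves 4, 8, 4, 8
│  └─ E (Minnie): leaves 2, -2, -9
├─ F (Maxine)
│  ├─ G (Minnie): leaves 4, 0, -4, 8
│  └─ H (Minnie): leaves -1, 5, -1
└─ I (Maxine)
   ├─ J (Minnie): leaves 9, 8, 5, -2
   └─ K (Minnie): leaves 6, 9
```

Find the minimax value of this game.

-1

C (Minnie): min(4, -5) = -5
D (Minnie): min(4, 8, 4, 8) = 4
E (Minnie): min(2, -2, -9) = -9
B (Maxine): max(-5, 4, -9) = 4
G (Minnie): min(4, 0, -4, 8) = -4
H (Minnie): min(-1, 5, -1) = -1
F (Maxine): max(-4, -1) = -1
J (Minnie): min(9, 8, 5, -2) = -2
K (Minnie): min(6, 9) = 6
I (Maxine): max(-2, 6) = 6
Root (Minnie): min(4, -1, 6) = -1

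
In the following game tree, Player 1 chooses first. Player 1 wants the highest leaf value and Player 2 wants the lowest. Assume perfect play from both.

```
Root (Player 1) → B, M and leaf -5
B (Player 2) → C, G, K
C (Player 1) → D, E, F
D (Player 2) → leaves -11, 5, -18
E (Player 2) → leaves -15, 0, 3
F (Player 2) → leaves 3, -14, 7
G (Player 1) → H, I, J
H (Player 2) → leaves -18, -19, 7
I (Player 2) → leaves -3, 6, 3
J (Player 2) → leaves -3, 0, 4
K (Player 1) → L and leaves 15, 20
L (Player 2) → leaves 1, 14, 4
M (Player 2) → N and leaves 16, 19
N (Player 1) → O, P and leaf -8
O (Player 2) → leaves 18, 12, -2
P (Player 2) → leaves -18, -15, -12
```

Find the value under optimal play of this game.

-2

D (Player 2): min(-11, 5, -18) = -18
E (Player 2): min(-15, 0, 3) = -15
F (Player 2): min(3, -14, 7) = -14
C (Player 1): max(-18, -15, -14) = -14
H (Player 2): min(-18, -19, 7) = -19
I (Player 2): min(-3, 6, 3) = -3
J (Player 2): min(-3, 0, 4) = -3
G (Player 1): max(-19, -3, -3) = -3
L (Player 2): min(1, 14, 4) = 1
K (Player 1): max(1, 15, 20) = 20
B (Player 2): min(-14, -3, 20) = -14
O (Player 2): min(18, 12, -2) = -2
P (Player 2): min(-18, -15, -12) = -18
N (Player 1): max(-2, -18, -8) = -2
M (Player 2): min(-2, 16, 19) = -2
Root (Player 1): max(-14, -2, -5) = -2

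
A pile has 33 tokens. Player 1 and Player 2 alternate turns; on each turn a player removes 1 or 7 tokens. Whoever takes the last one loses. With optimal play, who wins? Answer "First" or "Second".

Mark each pile size as W (mover wins) or L (mover loses):
i:   0  1  2  3  4  5  6  7  8  9 10 11 12 13 14 15 16 17 18 19 20 21 22 23 24 25 26 27 28 29 30 31 32 33
     W  L  W  L  W  L  W  L  W  L  W  L  W  L  W  L  W  L  W  L  W  L  W  L  W  L  W  L  W  L  W  L  W  L
Position 33 is L, so the second player wins.

Second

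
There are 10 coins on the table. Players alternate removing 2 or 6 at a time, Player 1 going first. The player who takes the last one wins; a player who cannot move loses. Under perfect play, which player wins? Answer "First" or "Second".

Positions where the player to move wins (W) vs loses (L):
i:   0  1  2  3  4  5  6  7  8  9 10
     L  L  W  W  L  L  W  W  L  L  W
Position 10 is W, so the first player wins.

First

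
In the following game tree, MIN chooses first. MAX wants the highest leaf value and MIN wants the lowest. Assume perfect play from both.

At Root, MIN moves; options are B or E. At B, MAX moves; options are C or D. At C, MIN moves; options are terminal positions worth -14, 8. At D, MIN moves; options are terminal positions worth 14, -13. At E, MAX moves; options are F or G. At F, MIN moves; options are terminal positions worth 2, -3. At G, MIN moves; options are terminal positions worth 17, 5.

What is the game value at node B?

C: min(-14, 8) = -14
D: min(14, -13) = -13
B: max(-14, -13) = -13

-13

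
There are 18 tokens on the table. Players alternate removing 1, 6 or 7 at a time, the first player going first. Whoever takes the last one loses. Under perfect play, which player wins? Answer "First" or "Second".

First

W/L table (W = player to move can force a win):
i:   0  1  2  3  4  5  6  7  8  9 10 11 12 13 14 15 16 17 18
     W  L  W  L  W  L  W  W  W  W  W  W  W  L  W  L  W  L  W
Position 18 is W, so the first player wins.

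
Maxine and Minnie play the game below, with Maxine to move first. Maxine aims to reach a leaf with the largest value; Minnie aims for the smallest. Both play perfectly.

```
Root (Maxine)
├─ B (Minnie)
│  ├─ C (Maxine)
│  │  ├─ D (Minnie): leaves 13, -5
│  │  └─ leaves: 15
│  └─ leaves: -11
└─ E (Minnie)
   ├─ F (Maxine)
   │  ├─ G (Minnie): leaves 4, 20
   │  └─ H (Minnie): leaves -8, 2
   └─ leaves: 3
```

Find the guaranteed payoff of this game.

D (Minnie): min(13, -5) = -5
C (Maxine): max(-5, 15) = 15
B (Minnie): min(15, -11) = -11
G (Minnie): min(4, 20) = 4
H (Minnie): min(-8, 2) = -8
F (Maxine): max(4, -8) = 4
E (Minnie): min(4, 3) = 3
Root (Maxine): max(-11, 3) = 3

3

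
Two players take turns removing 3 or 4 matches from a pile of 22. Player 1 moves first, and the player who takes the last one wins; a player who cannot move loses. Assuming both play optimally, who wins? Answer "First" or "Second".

Second

W/L table (W = player to move can force a win):
i:   0  1  2  3  4  5  6  7  8  9 10 11 12 13 14 15 16 17 18 19 20 21 22
     L  L  L  W  W  W  W  L  L  L  W  W  W  W  L  L  L  W  W  W  W  L  L
Position 22 is L, so the second player wins.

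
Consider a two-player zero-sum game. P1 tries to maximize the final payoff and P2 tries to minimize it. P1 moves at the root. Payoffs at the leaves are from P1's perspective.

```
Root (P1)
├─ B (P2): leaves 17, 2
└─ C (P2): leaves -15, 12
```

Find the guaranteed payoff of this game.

B (P2): min(17, 2) = 2
C (P2): min(-15, 12) = -15
Root (P1): max(2, -15) = 2

2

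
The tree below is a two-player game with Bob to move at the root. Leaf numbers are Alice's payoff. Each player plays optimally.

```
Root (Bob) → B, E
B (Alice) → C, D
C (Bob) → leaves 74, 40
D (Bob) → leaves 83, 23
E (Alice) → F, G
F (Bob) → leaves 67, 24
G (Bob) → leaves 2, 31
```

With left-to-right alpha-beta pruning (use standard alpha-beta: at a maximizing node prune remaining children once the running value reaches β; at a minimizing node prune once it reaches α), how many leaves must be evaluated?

C [α=-∞,β=+∞]: v=40
D [α=40,β=+∞]: v=23
B [α=-∞,β=+∞]: v=40
F [α=-∞,β=40]: v=24
G [α=24,β=40]: v=2 after child 1 ≤ α → α-cutoff, skip 1
E [α=-∞,β=40]: v=24
Root [α=-∞,β=+∞]: v=24
Leaves evaluated: 7 of 8.

7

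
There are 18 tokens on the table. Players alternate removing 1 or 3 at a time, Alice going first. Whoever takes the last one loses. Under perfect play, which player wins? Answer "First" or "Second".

Positions where the player to move wins (W) vs loses (L):
i:   0  1  2  3  4  5  6  7  8  9 10 11 12 13 14 15 16 17 18
     W  L  W  L  W  L  W  L  W  L  W  L  W  L  W  L  W  L  W
Position 18 is W, so the first player wins.

First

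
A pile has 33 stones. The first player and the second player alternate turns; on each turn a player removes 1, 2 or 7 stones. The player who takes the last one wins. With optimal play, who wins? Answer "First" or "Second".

Second

Mark each pile size as W (mover wins) or L (mover loses):
i:   0  1  2  3  4  5  6  7  8  9 10 11 12 13 14 15 16 17 18 19 20 21 22 23 24 25 26 27 28 29 30 31 32 33
     L  W  W  L  W  W  L  W  W  L  W  W  L  W  W  L  W  W  L  W  W  L  W  W  L  W  W  L  W  W  L  W  W  L
Position 33 is L, so the second player wins.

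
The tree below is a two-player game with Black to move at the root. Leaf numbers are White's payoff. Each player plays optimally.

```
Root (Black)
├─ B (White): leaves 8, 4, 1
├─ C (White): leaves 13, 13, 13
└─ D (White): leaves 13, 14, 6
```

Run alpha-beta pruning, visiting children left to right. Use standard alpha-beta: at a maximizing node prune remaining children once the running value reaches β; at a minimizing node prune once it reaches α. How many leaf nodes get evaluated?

B [α=-∞,β=+∞]: v=8
C [α=-∞,β=8]: v=13 after child 1 ≥ β → β-cutoff, skip 2
D [α=-∞,β=8]: v=13 after child 1 ≥ β → β-cutoff, skip 2
Root [α=-∞,β=+∞]: v=8
Leaves evaluated: 5 of 9.

5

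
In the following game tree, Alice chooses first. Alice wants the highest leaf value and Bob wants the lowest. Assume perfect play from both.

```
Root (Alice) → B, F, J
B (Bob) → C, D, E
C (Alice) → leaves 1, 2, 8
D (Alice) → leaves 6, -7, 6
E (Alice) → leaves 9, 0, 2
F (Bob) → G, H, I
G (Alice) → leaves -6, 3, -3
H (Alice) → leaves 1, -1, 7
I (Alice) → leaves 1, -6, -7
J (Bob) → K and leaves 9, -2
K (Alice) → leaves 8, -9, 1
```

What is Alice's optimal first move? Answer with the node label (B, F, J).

B

C (Alice): max(1, 2, 8) = 8
D (Alice): max(6, -7, 6) = 6
E (Alice): max(9, 0, 2) = 9
B (Bob): min(8, 6, 9) = 6
G (Alice): max(-6, 3, -3) = 3
H (Alice): max(1, -1, 7) = 7
I (Alice): max(1, -6, -7) = 1
F (Bob): min(3, 7, 1) = 1
K (Alice): max(8, -9, 1) = 8
J (Bob): min(8, 9, -2) = -2
Root (Alice): max(6, 1, -2) = 6
Alice picks the child with the highest value: B (value 6).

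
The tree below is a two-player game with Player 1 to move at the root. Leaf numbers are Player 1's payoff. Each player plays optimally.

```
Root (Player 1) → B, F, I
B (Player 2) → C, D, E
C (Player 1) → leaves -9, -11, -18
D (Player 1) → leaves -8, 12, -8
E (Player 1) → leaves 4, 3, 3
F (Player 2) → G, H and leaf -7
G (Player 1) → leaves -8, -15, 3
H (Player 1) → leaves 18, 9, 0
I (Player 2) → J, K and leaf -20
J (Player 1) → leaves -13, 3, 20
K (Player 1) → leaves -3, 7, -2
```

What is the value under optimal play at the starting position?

C (Player 1): max(-9, -11, -18) = -9
D (Player 1): max(-8, 12, -8) = 12
E (Player 1): max(4, 3, 3) = 4
B (Player 2): min(-9, 12, 4) = -9
G (Player 1): max(-8, -15, 3) = 3
H (Player 1): max(18, 9, 0) = 18
F (Player 2): min(3, 18, -7) = -7
J (Player 1): max(-13, 3, 20) = 20
K (Player 1): max(-3, 7, -2) = 7
I (Player 2): min(20, 7, -20) = -20
Root (Player 1): max(-9, -7, -20) = -7

-7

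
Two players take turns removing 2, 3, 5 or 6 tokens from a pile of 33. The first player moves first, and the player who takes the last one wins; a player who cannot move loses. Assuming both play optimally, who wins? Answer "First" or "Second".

Compute winning (W) and losing (L) positions by backward induction:
i:   0  1  2  3  4  5  6  7  8  9 10 11 12 13 14 15 16 17 18 19 20 21 22 23 24 25 26 27 28 29 30 31 32 33
     L  L  W  W  W  W  W  W  L  L  W  W  W  W  W  W  L  L  W  W  W  W  W  W  L  L  W  W  W  W  W  W  L  L
Position 33 is L, so the second player wins.

Second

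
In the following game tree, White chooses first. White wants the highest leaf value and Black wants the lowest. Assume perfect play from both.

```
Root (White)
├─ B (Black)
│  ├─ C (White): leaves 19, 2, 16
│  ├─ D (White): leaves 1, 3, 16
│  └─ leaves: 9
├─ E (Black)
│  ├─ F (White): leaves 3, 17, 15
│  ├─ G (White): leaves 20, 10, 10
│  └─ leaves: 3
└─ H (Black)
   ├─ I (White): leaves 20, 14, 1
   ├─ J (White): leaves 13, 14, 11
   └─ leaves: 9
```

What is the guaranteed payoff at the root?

C (White): max(19, 2, 16) = 19
D (White): max(1, 3, 16) = 16
B (Black): min(19, 16, 9) = 9
F (White): max(3, 17, 15) = 17
G (White): max(20, 10, 10) = 20
E (Black): min(17, 20, 3) = 3
I (White): max(20, 14, 1) = 20
J (White): max(13, 14, 11) = 14
H (Black): min(20, 14, 9) = 9
Root (White): max(9, 3, 9) = 9

9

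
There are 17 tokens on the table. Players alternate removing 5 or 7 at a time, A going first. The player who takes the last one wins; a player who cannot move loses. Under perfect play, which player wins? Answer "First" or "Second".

Positions where the player to move wins (W) vs loses (L):
i:   0  1  2  3  4  5  6  7  8  9 10 11 12 13 14 15 16 17
     L  L  L  L  L  W  W  W  W  W  W  W  L  L  L  L  L  W
Position 17 is W, so the first player wins.

First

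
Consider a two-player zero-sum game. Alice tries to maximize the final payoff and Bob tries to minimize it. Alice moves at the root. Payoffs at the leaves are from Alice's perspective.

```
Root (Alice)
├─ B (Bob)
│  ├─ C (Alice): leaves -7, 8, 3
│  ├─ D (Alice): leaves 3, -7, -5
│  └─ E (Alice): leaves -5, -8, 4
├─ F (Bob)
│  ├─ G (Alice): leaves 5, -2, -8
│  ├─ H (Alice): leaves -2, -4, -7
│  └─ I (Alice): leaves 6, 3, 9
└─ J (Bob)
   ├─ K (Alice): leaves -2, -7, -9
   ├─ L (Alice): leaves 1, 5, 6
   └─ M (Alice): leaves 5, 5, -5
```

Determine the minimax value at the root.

C (Alice): max(-7, 8, 3) = 8
D (Alice): max(3, -7, -5) = 3
E (Alice): max(-5, -8, 4) = 4
B (Bob): min(8, 3, 4) = 3
G (Alice): max(5, -2, -8) = 5
H (Alice): max(-2, -4, -7) = -2
I (Alice): max(6, 3, 9) = 9
F (Bob): min(5, -2, 9) = -2
K (Alice): max(-2, -7, -9) = -2
L (Alice): max(1, 5, 6) = 6
M (Alice): max(5, 5, -5) = 5
J (Bob): min(-2, 6, 5) = -2
Root (Alice): max(3, -2, -2) = 3

3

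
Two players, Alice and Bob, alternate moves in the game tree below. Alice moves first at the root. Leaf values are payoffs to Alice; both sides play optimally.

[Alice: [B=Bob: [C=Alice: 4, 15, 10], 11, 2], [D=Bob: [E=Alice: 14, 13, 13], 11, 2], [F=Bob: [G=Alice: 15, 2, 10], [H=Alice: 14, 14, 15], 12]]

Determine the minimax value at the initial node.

12

C (Alice): max(4, 15, 10) = 15
B (Bob): min(15, 11, 2) = 2
E (Alice): max(14, 13, 13) = 14
D (Bob): min(14, 11, 2) = 2
G (Alice): max(15, 2, 10) = 15
H (Alice): max(14, 14, 15) = 15
F (Bob): min(15, 15, 12) = 12
Root (Alice): max(2, 2, 12) = 12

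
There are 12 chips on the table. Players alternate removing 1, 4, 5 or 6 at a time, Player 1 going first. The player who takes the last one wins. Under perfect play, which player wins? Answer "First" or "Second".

First

W/L table (W = player to move can force a win):
i:   0  1  2  3  4  5  6  7  8  9 10 11 12
     L  W  L  W  W  W  W  W  W  L  W  L  W
Position 12 is W, so the first player wins.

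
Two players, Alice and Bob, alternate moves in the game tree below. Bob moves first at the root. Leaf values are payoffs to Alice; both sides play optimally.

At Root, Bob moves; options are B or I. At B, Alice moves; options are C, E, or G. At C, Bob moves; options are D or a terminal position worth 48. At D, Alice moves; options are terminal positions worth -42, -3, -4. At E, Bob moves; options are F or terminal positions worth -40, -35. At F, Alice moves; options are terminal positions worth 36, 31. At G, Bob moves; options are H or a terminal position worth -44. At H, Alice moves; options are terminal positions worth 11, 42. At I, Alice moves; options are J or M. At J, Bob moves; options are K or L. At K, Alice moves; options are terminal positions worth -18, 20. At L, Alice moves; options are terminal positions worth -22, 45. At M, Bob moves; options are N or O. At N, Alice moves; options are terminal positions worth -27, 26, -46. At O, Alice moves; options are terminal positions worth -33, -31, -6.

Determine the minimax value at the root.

D (Alice): max(-42, -3, -4) = -3
C (Bob): min(-3, 48) = -3
F (Alice): max(36, 31) = 36
E (Bob): min(36, -40, -35) = -40
H (Alice): max(11, 42) = 42
G (Bob): min(42, -44) = -44
B (Alice): max(-3, -40, -44) = -3
K (Alice): max(-18, 20) = 20
L (Alice): max(-22, 45) = 45
J (Bob): min(20, 45) = 20
N (Alice): max(-27, 26, -46) = 26
O (Alice): max(-33, -31, -6) = -6
M (Bob): min(26, -6) = -6
I (Alice): max(20, -6) = 20
Root (Bob): min(-3, 20) = -3

-3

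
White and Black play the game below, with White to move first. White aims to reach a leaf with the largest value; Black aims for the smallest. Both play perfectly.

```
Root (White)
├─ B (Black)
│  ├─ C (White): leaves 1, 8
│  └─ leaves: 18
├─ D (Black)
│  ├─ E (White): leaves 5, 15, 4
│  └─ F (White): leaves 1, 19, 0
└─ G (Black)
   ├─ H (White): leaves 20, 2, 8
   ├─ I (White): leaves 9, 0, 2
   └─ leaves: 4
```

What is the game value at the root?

15

C (White): max(1, 8) = 8
B (Black): min(8, 18) = 8
E (White): max(5, 15, 4) = 15
F (White): max(1, 19, 0) = 19
D (Black): min(15, 19) = 15
H (White): max(20, 2, 8) = 20
I (White): max(9, 0, 2) = 9
G (Black): min(20, 9, 4) = 4
Root (White): max(8, 15, 4) = 15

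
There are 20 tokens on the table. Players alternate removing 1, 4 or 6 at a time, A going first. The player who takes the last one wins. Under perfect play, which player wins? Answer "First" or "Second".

Second

Mark each pile size as W (mover wins) or L (mover loses):
i:   0  1  2  3  4  5  6  7  8  9 10 11 12 13 14 15 16 17 18 19 20
     L  W  L  W  W  L  W  L  W  W  L  W  L  W  W  L  W  L  W  W  L
Position 20 is L, so the second player wins.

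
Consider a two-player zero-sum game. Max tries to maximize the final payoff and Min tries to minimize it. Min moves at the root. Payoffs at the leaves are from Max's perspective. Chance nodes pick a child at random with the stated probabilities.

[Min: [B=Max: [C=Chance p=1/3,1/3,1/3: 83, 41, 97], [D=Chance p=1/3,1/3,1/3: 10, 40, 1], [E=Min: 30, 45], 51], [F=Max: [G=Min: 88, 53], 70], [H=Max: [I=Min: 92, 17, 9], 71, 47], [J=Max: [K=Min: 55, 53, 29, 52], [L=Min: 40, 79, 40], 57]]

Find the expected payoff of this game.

57

C (Chance): 1/3·83 + 1/3·41 + 1/3·97 = 73.67
D (Chance): 1/3·10 + 1/3·40 + 1/3·1 = 17
E (Min): min(30, 45) = 30
B (Max): max(73.67, 17, 30, 51) = 73.67
G (Min): min(88, 53) = 53
F (Max): max(53, 70) = 70
I (Min): min(92, 17, 9) = 9
H (Max): max(9, 71, 47) = 71
K (Min): min(55, 53, 29, 52) = 29
L (Min): min(40, 79, 40) = 40
J (Max): max(29, 40, 57) = 57
Root (Min): min(73.67, 70, 71, 57) = 57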